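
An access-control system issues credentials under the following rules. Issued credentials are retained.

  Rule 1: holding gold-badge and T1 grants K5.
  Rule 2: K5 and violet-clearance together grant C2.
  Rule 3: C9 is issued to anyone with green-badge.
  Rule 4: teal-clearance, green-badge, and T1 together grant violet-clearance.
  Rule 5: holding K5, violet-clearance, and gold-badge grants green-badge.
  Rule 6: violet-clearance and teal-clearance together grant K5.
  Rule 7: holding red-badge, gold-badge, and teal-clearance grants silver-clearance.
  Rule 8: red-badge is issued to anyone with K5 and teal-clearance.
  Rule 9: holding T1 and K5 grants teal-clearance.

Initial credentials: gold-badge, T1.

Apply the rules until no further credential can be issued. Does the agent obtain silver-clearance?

Yes

Holding gold-badge and T1 grants K5 (Rule 1).
Holding T1 and K5 grants teal-clearance (Rule 9).
Holding K5 and teal-clearance grants red-badge (Rule 8).
Holding red-badge, gold-badge, and teal-clearance grants silver-clearance (Rule 7).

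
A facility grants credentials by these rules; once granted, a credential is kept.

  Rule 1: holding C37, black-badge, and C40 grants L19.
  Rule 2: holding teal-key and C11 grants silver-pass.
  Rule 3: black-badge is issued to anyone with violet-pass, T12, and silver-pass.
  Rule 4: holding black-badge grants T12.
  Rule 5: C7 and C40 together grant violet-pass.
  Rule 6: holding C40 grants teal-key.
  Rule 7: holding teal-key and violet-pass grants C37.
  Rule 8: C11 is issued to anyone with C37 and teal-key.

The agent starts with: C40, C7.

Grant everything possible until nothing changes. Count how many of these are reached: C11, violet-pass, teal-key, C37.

Holding C7 and C40 grants violet-pass (Rule 5).
Holding C40 grants teal-key (Rule 6).
Holding teal-key and violet-pass grants C37 (Rule 7).
Holding C37 and teal-key grants C11 (Rule 8).
C11: reached.
violet-pass: reached.
teal-key: reached.
C37: reached.
All 4 are reached.

4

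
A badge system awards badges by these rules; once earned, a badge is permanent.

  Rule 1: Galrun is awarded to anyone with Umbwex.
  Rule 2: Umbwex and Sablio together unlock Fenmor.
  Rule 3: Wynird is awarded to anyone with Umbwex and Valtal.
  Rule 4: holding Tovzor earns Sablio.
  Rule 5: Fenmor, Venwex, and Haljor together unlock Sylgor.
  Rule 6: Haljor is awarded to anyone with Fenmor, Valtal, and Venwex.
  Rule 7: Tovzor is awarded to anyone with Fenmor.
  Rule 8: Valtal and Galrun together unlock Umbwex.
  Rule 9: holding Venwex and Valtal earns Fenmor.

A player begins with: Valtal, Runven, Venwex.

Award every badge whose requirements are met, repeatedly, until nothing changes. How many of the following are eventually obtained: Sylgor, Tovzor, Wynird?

2

With Venwex and Valtal, Fenmor is earned (Rule 9).
With Fenmor, Valtal, and Venwex, Haljor is earned (Rule 6).
With Fenmor, Tovzor is earned (Rule 7).
With Fenmor, Venwex, and Haljor, Sylgor is earned (Rule 5).
Sylgor: reached.
Tovzor: reached.
Wynird would need Umbwex and Valtal (Rule 3), but Umbwex is never earned.
Reached: Sylgor and Tovzor — 2 of the 3.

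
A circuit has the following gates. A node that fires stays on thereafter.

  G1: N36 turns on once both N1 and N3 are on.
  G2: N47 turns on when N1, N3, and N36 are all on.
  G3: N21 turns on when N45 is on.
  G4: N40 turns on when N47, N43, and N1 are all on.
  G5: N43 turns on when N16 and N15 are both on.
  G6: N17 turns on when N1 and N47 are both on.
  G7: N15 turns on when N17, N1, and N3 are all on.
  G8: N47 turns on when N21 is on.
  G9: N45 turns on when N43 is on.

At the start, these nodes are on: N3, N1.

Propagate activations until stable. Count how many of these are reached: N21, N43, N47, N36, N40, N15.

G1: N1 and N3 on → N36 on.
G2: N1, N3, and N36 on → N47 on.
N1 and N47 are on, so N17 turns on (G6).
G7: N17, N1, and N3 on → N15 on.
N21 would need N45 (G3), but N45 never turns on.
N43 would need N16 and N15 (G5), but N16 never turns on.
N47: reached.
N36: reached.
N40 would need N47, N43, and N1 (G4), but N43 never turns on.
N15: reached.
Reached: N47, N36, and N15 — 3 of the 6.

3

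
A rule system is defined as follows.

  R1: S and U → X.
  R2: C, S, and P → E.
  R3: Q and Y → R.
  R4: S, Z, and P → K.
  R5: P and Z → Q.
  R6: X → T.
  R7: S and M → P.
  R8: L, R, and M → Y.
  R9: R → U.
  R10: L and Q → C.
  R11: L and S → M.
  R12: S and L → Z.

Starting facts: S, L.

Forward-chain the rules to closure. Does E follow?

Yes

From L and S, R11 gives M.
From S and L, R12 gives Z.
From S and M, R7 gives P.
P and Z hold, so Q follows (R5).
From L and Q, R10 gives C.
C, S, and P hold, so E follows (R2).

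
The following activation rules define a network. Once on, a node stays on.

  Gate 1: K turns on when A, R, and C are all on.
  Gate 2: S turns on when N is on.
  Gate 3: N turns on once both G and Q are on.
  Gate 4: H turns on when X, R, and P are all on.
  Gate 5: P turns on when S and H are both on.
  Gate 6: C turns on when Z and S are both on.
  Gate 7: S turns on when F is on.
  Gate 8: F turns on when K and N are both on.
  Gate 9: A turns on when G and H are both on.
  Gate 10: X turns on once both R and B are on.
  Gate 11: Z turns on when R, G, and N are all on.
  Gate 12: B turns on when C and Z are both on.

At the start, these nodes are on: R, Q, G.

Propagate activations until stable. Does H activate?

H would need X, R, and P (Gate 4), but P never turns on.

No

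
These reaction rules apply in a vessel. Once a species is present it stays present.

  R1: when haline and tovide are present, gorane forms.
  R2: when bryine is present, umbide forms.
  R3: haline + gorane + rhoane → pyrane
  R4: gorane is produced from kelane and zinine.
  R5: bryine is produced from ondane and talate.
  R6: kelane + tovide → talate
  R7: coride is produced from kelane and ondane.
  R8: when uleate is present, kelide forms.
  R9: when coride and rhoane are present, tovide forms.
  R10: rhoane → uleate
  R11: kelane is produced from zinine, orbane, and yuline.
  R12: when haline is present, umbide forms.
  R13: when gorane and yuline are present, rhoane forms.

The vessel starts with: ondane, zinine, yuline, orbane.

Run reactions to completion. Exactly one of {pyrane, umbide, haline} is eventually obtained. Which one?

umbide

zinine, orbane, and yuline present → kelane forms (R11).
kelane and ondane present → coride forms (R7).
kelane and zinine present → gorane forms (R4).
gorane and yuline present → rhoane forms (R13).
coride and rhoane present → tovide forms (R9).
kelane and tovide present → talate forms (R6).
ondane and talate present → bryine forms (R5).
bryine present → umbide forms (R2).
No rule produces haline, and it is not given. pyrane would need haline, gorane, and rhoane (R3), but haline never forms.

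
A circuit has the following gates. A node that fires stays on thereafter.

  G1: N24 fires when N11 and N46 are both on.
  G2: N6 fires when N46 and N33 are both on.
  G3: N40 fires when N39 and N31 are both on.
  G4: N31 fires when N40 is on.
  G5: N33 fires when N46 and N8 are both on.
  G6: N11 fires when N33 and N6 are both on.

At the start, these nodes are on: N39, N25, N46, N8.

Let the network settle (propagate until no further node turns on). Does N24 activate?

Yes

N46 and N8 are on, so N33 fires (G5).
N46 and N33 are on, so N6 fires (G2).
N33 and N6 are on, so N11 fires (G6).
N11 and N46 are on, so N24 fires (G1).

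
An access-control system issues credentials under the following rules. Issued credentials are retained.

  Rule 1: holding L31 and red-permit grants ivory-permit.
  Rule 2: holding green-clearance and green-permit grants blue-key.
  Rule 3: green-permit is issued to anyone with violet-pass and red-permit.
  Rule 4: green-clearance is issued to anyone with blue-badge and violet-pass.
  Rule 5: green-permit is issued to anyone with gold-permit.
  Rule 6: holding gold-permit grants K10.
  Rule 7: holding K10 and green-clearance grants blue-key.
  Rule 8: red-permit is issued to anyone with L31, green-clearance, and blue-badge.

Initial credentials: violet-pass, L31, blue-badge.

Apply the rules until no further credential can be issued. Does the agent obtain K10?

K10 would need gold-permit (Rule 6), but gold-permit is never granted.

No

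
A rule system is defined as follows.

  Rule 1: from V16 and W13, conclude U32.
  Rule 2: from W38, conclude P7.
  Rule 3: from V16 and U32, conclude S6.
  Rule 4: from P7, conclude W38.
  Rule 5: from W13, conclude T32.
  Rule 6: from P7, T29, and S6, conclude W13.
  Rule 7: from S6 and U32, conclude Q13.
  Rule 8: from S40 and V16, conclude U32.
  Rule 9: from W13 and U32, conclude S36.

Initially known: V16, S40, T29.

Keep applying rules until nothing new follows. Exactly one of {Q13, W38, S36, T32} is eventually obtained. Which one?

S40 and V16 hold, so U32 follows (Rule 8).
From V16 and U32, Rule 3 gives S6.
From S6 and U32, Rule 7 gives Q13.
W38 would need P7 (Rule 4), but P7 is never established. S36 would need W13 and U32 (Rule 9), but W13 is never established. T32 would need W13 (Rule 5), but W13 is never established.

Q13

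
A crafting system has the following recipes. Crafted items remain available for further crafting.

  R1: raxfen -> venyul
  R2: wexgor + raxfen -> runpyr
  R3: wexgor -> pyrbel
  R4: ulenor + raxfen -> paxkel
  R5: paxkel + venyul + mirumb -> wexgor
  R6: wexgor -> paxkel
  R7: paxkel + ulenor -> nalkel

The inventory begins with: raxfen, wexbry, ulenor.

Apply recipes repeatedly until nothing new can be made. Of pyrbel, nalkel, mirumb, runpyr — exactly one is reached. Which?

Using R4, ulenor and raxfen make paxkel.
paxkel + ulenor -> nalkel (R7).
No rule produces mirumb, and it is not given. runpyr would need wexgor and raxfen (R2), but wexgor is never obtained. pyrbel would need wexgor (R3), but wexgor is never obtained.

nalkel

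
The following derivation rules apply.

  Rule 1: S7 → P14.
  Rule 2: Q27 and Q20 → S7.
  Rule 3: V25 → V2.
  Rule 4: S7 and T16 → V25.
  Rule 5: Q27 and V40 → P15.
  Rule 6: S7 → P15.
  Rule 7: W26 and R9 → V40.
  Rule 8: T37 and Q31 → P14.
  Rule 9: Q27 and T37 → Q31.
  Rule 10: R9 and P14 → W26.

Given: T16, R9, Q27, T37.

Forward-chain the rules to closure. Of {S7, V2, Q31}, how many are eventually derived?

1

From Q27 and T37, Rule 9 gives Q31.
S7 would need Q27 and Q20 (Rule 2), but Q20 is never established.
V2 would need V25 (Rule 3), but V25 is never established.
Q31: reached.
Reached: Q31 — 1 of the 3.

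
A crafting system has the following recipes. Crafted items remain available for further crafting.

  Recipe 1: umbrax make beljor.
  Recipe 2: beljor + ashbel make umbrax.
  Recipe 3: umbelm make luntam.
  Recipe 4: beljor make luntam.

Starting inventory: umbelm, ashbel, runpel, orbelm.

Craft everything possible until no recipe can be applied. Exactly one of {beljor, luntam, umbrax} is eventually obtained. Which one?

umbelm → luntam (Recipe 3).
beljor would need umbrax (Recipe 1), but umbrax is never obtained. umbrax would need beljor and ashbel (Recipe 2), but beljor is never obtained.

luntam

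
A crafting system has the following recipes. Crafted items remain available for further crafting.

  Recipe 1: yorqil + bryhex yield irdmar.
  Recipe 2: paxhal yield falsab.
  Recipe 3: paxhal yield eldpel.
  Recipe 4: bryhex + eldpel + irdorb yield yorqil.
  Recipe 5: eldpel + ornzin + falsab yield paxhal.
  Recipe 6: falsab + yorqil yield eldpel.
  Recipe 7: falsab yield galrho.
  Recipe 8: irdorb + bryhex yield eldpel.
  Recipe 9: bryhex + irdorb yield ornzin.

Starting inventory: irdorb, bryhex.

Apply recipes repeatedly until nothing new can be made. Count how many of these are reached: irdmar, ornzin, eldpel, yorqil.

4

Using Recipe 8, irdorb and bryhex make eldpel.
Using Recipe 9, bryhex and irdorb make ornzin.
Using Recipe 4, bryhex, eldpel, and irdorb make yorqil.
Using Recipe 1, yorqil and bryhex make irdmar.
irdmar: reached.
ornzin: reached.
eldpel: reached.
yorqil: reached.
All 4 are reached.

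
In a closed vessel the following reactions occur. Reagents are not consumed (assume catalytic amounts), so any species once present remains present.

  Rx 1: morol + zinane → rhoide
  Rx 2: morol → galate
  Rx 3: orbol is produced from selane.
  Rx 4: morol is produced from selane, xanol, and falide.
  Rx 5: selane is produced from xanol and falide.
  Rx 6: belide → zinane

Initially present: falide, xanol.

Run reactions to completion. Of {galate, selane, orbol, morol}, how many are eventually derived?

4

xanol and falide present → selane forms (Rx 5).
selane present → orbol forms (Rx 3).
selane, xanol, and falide present → morol forms (Rx 4).
morol present → galate forms (Rx 2).
galate: reached.
selane: reached.
orbol: reached.
morol: reached.
All 4 are reached.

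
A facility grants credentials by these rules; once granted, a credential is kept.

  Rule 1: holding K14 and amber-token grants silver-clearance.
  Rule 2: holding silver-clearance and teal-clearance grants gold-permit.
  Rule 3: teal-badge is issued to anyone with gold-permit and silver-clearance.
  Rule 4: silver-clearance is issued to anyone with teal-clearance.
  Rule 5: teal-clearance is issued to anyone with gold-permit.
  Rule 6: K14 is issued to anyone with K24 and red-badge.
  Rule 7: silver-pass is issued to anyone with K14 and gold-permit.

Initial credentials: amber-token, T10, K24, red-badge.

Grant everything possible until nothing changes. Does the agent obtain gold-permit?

gold-permit would need silver-clearance and teal-clearance (Rule 2), but teal-clearance is never granted.

No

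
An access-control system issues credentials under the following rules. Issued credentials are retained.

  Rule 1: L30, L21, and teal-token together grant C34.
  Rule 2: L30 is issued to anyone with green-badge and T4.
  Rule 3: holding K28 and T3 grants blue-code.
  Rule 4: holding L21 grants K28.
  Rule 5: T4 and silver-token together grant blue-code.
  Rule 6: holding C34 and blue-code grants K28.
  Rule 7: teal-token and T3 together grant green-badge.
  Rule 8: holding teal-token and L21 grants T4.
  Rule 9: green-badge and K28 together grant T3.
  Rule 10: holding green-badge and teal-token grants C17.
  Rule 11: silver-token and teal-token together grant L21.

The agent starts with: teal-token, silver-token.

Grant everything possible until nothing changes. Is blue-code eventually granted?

Holding silver-token and teal-token grants L21 (Rule 11).
Holding teal-token and L21 grants T4 (Rule 8).
Holding T4 and silver-token grants blue-code (Rule 5).

Yes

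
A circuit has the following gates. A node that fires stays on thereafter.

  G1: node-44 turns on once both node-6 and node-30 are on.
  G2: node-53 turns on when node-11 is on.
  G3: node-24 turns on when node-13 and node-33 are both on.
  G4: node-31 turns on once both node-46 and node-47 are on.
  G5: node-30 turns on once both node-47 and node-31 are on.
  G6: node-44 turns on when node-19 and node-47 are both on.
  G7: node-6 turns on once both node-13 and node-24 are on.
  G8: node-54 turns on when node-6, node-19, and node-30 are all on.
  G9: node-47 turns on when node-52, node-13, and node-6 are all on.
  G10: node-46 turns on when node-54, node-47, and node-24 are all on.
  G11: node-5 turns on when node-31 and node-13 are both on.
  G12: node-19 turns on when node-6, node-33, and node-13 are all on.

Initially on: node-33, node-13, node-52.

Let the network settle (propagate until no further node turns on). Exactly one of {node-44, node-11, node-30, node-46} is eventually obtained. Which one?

node-44

node-13 and node-33 are on, so node-24 turns on (G3).
node-13 and node-24 are on, so node-6 turns on (G7).
node-52, node-13, and node-6 are on, so node-47 turns on (G9).
G12: node-6, node-33, and node-13 on → node-19 on.
G6: node-19 and node-47 on → node-44 on.
node-46 would need node-54, node-47, and node-24 (G10), but node-54 never turns on. node-30 would need node-47 and node-31 (G5), but node-31 never turns on. No rule produces node-11, and it is not given.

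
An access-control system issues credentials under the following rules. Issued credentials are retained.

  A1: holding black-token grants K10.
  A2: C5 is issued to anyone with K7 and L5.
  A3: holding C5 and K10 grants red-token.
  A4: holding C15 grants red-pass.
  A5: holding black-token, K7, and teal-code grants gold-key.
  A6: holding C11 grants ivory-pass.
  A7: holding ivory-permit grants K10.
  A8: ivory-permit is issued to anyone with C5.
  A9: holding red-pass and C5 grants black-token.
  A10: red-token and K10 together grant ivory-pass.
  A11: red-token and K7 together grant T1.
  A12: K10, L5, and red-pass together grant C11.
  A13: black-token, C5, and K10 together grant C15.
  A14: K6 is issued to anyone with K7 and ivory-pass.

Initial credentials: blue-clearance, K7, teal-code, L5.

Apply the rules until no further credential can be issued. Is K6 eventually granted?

Holding K7 and L5 grants C5 (A2).
Holding C5 grants ivory-permit (A8).
Holding ivory-permit grants K10 (A7).
Holding C5 and K10 grants red-token (A3).
Holding red-token and K10 grants ivory-pass (A10).
Holding K7 and ivory-pass grants K6 (A14).

Yes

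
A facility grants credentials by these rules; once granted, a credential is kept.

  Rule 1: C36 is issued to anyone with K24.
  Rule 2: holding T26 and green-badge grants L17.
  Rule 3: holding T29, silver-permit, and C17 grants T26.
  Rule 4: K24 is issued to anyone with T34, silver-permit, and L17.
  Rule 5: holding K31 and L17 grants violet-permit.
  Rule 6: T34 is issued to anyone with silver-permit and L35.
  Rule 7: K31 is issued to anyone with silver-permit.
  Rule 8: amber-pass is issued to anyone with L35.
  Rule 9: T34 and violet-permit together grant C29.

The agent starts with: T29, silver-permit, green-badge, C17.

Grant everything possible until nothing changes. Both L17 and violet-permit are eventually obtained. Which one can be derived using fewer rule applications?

L17

L17: Holding T29, silver-permit, and C17 grants T26 (Rule 3). Holding T26 and green-badge grants L17 (Rule 2). [2 rule applications]
violet-permit: Holding T29, silver-permit, and C17 grants T26 (Rule 3). Holding silver-permit grants K31 (Rule 7). Holding T26 and green-badge grants L17 (Rule 2). Holding K31 and L17 grants violet-permit (Rule 5). [4 rule applications]
L17 needs fewer.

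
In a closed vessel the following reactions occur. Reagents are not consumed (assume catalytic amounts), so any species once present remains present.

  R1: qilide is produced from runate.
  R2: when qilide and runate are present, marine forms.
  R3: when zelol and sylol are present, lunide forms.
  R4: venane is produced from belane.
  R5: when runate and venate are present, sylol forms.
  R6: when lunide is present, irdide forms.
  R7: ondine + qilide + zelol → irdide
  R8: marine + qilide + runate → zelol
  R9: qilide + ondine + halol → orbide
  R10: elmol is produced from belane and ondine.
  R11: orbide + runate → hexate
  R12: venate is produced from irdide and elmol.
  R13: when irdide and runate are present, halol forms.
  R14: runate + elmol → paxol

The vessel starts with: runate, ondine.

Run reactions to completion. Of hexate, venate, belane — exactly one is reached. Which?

runate present → qilide forms (R1).
qilide and runate present → marine forms (R2).
marine, qilide, and runate present → zelol forms (R8).
ondine, qilide, and zelol present → irdide forms (R7).
irdide and runate present → halol forms (R13).
qilide, ondine, and halol present → orbide forms (R9).
orbide and runate present → hexate forms (R11).
No rule produces belane, and it is not given. venate would need irdide and elmol (R12), but elmol never forms.

hexate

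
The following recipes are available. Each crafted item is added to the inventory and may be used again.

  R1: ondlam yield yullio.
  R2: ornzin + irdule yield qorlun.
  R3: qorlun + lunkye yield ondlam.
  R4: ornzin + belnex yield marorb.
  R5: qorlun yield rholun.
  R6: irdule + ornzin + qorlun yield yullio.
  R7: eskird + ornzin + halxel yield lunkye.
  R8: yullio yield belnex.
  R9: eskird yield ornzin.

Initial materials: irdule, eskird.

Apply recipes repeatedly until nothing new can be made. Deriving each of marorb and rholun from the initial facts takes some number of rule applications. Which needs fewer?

rholun: eskird → ornzin (R9). Using R2, ornzin and irdule make qorlun. Using R5, qorlun makes rholun. [3 rule applications]
marorb: eskird → ornzin (R9). Using R2, ornzin and irdule make qorlun. Using R6, irdule, ornzin, and qorlun make yullio. Using R8, yullio makes belnex. Using R4, ornzin and belnex make marorb. [5 rule applications]
rholun needs fewer.

rholun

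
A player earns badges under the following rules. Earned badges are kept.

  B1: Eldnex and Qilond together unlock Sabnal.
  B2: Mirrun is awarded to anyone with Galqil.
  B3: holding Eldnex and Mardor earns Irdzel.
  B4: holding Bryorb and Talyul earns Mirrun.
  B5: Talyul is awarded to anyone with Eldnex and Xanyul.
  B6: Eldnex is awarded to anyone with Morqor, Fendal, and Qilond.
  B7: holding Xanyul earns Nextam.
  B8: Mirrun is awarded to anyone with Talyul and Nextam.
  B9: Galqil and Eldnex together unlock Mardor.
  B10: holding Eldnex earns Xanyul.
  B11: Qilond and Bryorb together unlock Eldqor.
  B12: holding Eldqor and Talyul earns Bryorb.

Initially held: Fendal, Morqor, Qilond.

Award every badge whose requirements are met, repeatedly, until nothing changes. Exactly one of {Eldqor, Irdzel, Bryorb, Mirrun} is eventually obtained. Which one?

Mirrun

With Morqor, Fendal, and Qilond, Eldnex is earned (B6).
With Eldnex, Xanyul is earned (B10).
With Eldnex and Xanyul, Talyul is earned (B5).
With Xanyul, Nextam is earned (B7).
With Talyul and Nextam, Mirrun is earned (B8).
Bryorb would need Eldqor and Talyul (B12), but Eldqor is never earned. Eldqor would need Qilond and Bryorb (B11), but Bryorb is never earned. Irdzel would need Eldnex and Mardor (B3), but Mardor is never earned.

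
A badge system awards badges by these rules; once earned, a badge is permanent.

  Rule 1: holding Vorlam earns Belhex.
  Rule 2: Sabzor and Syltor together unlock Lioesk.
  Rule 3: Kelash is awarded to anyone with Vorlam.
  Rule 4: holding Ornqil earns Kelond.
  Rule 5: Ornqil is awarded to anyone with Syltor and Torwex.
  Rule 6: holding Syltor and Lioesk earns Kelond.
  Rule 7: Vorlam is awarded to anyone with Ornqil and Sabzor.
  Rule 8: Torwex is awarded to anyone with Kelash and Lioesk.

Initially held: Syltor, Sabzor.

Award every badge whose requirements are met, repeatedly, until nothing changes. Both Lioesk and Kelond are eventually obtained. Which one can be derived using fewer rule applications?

Lioesk

Lioesk: With Sabzor and Syltor, Lioesk is earned (Rule 2). [1 rule application]
Kelond: With Sabzor and Syltor, Lioesk is earned (Rule 2). With Syltor and Lioesk, Kelond is earned (Rule 6). [2 rule applications]
Lioesk needs fewer.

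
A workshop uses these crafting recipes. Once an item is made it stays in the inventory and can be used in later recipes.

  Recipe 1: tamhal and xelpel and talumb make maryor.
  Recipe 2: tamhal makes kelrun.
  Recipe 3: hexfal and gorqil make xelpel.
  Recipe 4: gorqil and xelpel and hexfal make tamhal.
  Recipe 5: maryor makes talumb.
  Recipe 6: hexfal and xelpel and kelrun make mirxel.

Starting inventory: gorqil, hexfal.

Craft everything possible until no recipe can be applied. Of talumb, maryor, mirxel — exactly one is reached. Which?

mirxel

hexfal and gorqil → xelpel (Recipe 3).
Using Recipe 4, gorqil, xelpel, and hexfal make tamhal.
Using Recipe 2, tamhal makes kelrun.
Using Recipe 6, hexfal, xelpel, and kelrun make mirxel.
maryor would need tamhal, xelpel, and talumb (Recipe 1), but talumb is never obtained. talumb would need maryor (Recipe 5), but maryor is never obtained.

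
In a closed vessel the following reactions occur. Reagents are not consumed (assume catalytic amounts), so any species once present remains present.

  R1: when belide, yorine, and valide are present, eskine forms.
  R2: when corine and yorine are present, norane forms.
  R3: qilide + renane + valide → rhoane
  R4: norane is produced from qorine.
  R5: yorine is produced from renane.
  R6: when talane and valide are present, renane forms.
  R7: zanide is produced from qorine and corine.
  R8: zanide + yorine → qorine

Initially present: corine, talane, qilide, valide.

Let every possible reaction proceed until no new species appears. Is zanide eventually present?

No

zanide would need qorine and corine (R7), but qorine never forms.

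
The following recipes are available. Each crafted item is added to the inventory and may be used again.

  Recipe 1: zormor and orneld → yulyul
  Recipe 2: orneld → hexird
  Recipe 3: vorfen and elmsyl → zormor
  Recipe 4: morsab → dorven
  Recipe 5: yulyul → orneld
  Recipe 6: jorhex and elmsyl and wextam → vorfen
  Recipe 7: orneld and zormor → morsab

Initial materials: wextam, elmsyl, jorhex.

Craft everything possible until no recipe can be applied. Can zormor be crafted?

jorhex and elmsyl and wextam → vorfen (Recipe 6).
vorfen and elmsyl → zormor (Recipe 3).

Yes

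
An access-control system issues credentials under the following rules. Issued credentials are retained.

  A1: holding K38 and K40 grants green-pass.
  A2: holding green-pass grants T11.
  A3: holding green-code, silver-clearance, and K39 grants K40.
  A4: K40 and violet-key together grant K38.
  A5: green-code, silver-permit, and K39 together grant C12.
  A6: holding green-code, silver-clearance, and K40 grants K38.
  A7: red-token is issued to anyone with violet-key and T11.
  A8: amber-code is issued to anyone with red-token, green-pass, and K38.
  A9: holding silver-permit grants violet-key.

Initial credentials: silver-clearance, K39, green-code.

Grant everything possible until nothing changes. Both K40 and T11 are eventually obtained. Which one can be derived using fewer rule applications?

K40

K40: Holding green-code, silver-clearance, and K39 grants K40 (A3). [1 rule application]
T11: Holding green-code, silver-clearance, and K39 grants K40 (A3). Holding green-code, silver-clearance, and K40 grants K38 (A6). Holding K38 and K40 grants green-pass (A1). Holding green-pass grants T11 (A2). [4 rule applications]
K40 needs fewer.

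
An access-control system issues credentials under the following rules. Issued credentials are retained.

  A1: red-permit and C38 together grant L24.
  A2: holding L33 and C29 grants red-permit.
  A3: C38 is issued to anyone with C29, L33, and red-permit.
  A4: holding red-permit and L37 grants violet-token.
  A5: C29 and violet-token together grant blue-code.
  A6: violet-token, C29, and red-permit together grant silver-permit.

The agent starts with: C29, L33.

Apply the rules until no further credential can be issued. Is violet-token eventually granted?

No

violet-token would need red-permit and L37 (A4), but L37 is never granted.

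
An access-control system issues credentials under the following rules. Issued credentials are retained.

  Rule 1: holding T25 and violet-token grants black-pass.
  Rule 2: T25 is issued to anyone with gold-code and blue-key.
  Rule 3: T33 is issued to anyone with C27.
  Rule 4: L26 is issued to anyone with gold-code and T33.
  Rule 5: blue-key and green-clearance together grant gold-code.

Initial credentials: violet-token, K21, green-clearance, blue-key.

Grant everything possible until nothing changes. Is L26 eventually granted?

No

L26 would need gold-code and T33 (Rule 4), but T33 is never granted.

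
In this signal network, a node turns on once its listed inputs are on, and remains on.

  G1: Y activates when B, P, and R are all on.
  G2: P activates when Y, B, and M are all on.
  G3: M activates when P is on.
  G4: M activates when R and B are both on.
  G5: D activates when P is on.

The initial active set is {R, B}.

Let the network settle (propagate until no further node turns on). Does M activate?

Yes

R and B are on, so M activates (G4).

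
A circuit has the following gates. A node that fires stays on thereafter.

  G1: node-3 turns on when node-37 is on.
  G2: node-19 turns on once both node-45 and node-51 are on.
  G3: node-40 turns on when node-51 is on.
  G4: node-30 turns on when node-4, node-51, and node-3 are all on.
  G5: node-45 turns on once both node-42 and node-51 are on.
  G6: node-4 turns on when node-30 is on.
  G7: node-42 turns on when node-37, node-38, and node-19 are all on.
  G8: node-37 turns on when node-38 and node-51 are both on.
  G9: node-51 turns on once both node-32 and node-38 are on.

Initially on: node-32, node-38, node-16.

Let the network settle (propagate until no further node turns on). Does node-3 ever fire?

Yes

G9: node-32 and node-38 on → node-51 on.
node-38 and node-51 are on, so node-37 turns on (G8).
G1: node-37 on → node-3 on.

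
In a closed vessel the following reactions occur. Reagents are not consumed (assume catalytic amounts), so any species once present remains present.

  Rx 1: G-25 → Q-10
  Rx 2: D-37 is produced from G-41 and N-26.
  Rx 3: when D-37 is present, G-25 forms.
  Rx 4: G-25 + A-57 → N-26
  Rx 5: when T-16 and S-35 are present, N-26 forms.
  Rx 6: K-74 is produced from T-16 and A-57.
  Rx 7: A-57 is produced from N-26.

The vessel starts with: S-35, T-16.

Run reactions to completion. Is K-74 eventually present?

T-16 and S-35 present → N-26 forms (Rx 5).
N-26 present → A-57 forms (Rx 7).
T-16 and A-57 present → K-74 forms (Rx 6).

Yes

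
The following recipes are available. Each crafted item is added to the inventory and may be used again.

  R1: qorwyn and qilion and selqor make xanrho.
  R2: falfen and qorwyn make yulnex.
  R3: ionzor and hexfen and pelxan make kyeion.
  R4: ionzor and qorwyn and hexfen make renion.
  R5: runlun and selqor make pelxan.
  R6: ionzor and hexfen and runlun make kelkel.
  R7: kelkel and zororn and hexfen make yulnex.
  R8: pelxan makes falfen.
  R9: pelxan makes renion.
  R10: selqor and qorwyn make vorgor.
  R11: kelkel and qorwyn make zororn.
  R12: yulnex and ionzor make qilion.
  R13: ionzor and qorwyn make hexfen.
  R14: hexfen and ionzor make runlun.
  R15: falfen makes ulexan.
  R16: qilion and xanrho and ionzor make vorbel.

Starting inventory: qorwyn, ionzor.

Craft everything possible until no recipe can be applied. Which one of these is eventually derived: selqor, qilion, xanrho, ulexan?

Using R13, ionzor and qorwyn make hexfen.
Using R14, hexfen and ionzor make runlun.
ionzor and hexfen and runlun → kelkel (R6).
kelkel and qorwyn → zororn (R11).
Using R7, kelkel, zororn, and hexfen make yulnex.
Using R12, yulnex and ionzor make qilion.
xanrho would need qorwyn, qilion, and selqor (R1), but selqor is never obtained. ulexan would need falfen (R15), but falfen is never obtained. No rule produces selqor, and it is not given.

qilion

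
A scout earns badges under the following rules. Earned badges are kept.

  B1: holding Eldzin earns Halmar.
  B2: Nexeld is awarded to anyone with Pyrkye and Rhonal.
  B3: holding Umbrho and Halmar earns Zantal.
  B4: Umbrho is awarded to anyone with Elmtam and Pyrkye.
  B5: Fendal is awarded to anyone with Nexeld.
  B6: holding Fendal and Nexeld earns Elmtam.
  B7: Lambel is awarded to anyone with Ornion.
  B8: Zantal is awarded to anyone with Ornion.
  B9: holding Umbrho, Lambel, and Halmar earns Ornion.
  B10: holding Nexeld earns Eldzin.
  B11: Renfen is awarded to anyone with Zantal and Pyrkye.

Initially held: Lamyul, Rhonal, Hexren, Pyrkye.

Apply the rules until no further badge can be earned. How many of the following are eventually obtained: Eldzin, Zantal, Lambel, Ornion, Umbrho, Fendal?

4

With Pyrkye and Rhonal, Nexeld is earned (B2).
With Nexeld, Fendal is earned (B5).
With Nexeld, Eldzin is earned (B10).
With Eldzin, Halmar is earned (B1).
With Fendal and Nexeld, Elmtam is earned (B6).
With Elmtam and Pyrkye, Umbrho is earned (B4).
With Umbrho and Halmar, Zantal is earned (B3).
Eldzin: reached.
Zantal: reached.
Lambel would need Ornion (B7), but Ornion is never earned.
Ornion would need Umbrho, Lambel, and Halmar (B9), but Lambel is never earned.
Umbrho: reached.
Fendal: reached.
Reached: Eldzin, Zantal, Umbrho, and Fendal — 4 of the 6.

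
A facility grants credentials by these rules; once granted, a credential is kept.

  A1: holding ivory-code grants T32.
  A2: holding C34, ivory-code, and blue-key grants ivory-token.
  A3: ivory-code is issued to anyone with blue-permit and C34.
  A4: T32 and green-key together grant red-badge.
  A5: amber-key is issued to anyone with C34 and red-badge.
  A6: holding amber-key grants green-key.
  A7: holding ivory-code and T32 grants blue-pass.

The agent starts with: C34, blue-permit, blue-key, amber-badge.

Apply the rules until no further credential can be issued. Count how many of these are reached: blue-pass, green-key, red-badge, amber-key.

Holding blue-permit and C34 grants ivory-code (A3).
Holding ivory-code grants T32 (A1).
Holding ivory-code and T32 grants blue-pass (A7).
blue-pass: reached.
green-key would need amber-key (A6), but amber-key is never granted.
red-badge would need T32 and green-key (A4), but green-key is never granted.
amber-key would need C34 and red-badge (A5), but red-badge is never granted.
Reached: blue-pass — 1 of the 4.

1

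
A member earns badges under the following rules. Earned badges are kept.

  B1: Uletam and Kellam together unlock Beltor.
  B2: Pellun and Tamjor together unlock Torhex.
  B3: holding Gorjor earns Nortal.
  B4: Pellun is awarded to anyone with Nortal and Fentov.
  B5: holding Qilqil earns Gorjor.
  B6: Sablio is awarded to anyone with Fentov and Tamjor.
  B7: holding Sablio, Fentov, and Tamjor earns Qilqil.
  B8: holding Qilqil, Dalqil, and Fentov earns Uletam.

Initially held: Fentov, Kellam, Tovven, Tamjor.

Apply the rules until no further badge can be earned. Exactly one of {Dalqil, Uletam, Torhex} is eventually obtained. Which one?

With Fentov and Tamjor, Sablio is earned (B6).
With Sablio, Fentov, and Tamjor, Qilqil is earned (B7).
With Qilqil, Gorjor is earned (B5).
With Gorjor, Nortal is earned (B3).
With Nortal and Fentov, Pellun is earned (B4).
With Pellun and Tamjor, Torhex is earned (B2).
Uletam would need Qilqil, Dalqil, and Fentov (B8), but Dalqil is never earned. No rule produces Dalqil, and it is not given.

Torhex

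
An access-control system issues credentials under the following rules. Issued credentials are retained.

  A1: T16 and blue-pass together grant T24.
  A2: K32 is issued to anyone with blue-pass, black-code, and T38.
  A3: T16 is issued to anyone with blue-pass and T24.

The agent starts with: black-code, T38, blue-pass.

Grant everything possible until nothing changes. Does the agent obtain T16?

T16 would need blue-pass and T24 (A3), but T24 is never granted.

No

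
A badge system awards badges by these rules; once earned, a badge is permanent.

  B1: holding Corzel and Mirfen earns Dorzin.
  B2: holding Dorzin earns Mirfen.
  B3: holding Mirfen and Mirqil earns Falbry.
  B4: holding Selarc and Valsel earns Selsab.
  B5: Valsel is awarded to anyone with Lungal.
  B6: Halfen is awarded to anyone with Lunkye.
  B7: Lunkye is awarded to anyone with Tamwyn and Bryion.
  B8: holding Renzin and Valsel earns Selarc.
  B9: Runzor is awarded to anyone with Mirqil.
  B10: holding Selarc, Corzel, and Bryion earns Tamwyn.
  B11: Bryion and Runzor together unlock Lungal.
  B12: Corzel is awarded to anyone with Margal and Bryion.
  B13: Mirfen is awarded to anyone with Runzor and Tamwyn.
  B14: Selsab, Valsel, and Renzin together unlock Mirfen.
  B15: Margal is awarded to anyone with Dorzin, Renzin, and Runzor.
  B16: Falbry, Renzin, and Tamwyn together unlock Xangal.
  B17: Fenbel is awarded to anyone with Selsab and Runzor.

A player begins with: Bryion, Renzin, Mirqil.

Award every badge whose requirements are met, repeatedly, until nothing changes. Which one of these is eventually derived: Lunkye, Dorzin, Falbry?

Falbry

With Mirqil, Runzor is earned (B9).
With Bryion and Runzor, Lungal is earned (B11).
With Lungal, Valsel is earned (B5).
With Renzin and Valsel, Selarc is earned (B8).
With Selarc and Valsel, Selsab is earned (B4).
With Selsab, Valsel, and Renzin, Mirfen is earned (B14).
With Mirfen and Mirqil, Falbry is earned (B3).
Lunkye would need Tamwyn and Bryion (B7), but Tamwyn is never earned. Dorzin would need Corzel and Mirfen (B1), but Corzel is never earned.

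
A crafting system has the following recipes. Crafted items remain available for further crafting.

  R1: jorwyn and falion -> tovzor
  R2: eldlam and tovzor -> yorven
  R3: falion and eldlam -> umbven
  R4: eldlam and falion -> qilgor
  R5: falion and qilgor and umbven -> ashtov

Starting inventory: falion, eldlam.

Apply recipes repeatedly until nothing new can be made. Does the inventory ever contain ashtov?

Using R4, eldlam and falion make qilgor.
Using R3, falion and eldlam make umbven.
falion and qilgor and umbven -> ashtov (R5).

Yes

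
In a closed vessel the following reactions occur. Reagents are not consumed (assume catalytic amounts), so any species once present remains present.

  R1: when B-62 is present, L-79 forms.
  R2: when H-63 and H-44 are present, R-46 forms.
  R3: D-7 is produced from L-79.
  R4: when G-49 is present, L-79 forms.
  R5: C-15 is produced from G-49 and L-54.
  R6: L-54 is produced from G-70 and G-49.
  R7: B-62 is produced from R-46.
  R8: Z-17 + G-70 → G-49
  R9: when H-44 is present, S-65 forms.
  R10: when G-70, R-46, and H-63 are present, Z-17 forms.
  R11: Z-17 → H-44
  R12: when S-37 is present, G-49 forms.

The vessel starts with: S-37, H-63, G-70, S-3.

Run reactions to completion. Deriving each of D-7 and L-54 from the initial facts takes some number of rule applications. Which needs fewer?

L-54: S-37 present → G-49 forms (R12). G-70 and G-49 present → L-54 forms (R6). [2 rule applications]
D-7: S-37 present → G-49 forms (R12). G-49 present → L-79 forms (R4). L-79 present → D-7 forms (R3). [3 rule applications]
L-54 needs fewer.

L-54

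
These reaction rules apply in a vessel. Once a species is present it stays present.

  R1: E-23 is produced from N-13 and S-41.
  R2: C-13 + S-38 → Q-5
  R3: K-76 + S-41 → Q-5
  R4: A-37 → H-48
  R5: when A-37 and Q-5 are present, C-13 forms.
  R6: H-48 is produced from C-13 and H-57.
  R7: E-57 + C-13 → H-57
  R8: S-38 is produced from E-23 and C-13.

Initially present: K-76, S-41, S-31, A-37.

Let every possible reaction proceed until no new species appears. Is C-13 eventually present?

K-76 and S-41 present → Q-5 forms (R3).
A-37 and Q-5 present → C-13 forms (R5).

Yes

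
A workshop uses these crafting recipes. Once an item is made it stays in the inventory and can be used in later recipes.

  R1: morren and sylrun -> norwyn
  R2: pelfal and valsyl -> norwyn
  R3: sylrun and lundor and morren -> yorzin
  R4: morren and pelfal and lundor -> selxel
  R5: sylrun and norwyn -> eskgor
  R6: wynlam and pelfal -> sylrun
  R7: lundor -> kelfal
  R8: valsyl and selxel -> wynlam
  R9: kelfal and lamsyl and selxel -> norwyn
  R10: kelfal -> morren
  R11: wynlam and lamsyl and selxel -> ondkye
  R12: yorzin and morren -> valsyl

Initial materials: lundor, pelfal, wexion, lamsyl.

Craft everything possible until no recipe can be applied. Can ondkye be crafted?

ondkye would need wynlam, lamsyl, and selxel (R11), but wynlam is never obtained.

No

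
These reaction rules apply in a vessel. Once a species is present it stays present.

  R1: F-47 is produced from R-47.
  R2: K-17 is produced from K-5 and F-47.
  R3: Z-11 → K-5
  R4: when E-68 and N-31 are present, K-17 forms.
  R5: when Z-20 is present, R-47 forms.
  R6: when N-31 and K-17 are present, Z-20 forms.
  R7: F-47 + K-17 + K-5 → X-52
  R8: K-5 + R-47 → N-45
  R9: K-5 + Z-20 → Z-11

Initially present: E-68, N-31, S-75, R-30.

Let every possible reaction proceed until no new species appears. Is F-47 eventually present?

E-68 and N-31 present → K-17 forms (R4).
N-31 and K-17 present → Z-20 forms (R6).
Z-20 present → R-47 forms (R5).
R-47 present → F-47 forms (R1).

Yes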